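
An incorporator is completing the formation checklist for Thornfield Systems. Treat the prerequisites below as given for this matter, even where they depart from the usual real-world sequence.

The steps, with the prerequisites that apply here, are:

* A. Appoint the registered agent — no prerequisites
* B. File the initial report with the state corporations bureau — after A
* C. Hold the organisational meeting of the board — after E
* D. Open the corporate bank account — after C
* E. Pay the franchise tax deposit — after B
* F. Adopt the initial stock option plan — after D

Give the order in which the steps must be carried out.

A, B, E, C, D, F

A has no prerequisites → A first.
That leaves B as the only ready step → B.
Next only E has its prerequisites met → E.
Next only C has its prerequisites met → C.
D is the only step now ready → D.
F needed D, now all done → F.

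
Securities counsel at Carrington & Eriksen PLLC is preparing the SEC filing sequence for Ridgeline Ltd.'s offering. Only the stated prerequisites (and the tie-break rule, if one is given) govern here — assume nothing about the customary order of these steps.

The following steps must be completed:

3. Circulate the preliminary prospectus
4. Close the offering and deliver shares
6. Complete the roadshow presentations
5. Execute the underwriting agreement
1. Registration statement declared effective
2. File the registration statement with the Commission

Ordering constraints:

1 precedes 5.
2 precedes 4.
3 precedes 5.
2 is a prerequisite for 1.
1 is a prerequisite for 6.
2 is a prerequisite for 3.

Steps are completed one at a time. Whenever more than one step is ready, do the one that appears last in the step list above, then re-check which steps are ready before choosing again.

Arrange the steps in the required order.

Only 2 has no prerequisites, so it is first.
1, 4 and 3 are all available; 1 is listed later → 1.
Ready: 6, 4 and 3. 6 is listed later → 6.
Now 4 and 3 have their prerequisites met. 4 is listed later, so 4 next.
That leaves 3 as the only ready step → 3.
Next only 5 has its prerequisites met → 5.

2, 1, 6, 4, 3, 5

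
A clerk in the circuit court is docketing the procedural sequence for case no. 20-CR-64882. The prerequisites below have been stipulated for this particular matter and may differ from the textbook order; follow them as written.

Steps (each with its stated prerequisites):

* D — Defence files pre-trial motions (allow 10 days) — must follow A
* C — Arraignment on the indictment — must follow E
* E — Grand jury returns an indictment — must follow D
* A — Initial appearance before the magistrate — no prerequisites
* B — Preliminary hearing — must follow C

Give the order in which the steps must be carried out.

A, D, E, C, B

A is the only step with nothing outstanding, so it goes first.
D needed A, now all done → D.
E needed D, now all done → E.
C needed E, now all done → C.
Next only B has its prerequisites met → B.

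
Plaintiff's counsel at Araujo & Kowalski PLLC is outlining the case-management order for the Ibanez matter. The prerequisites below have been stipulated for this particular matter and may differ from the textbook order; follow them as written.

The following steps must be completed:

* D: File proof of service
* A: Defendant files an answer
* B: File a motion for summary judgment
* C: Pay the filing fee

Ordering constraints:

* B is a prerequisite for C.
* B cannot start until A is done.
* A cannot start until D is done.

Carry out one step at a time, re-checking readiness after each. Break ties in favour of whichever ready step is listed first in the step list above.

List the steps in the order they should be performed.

D A B C

D is the only step with nothing outstanding, so it goes first.
That leaves A as the only ready step → A.
Next only B has its prerequisites met → B.
C needed B, now all done → C.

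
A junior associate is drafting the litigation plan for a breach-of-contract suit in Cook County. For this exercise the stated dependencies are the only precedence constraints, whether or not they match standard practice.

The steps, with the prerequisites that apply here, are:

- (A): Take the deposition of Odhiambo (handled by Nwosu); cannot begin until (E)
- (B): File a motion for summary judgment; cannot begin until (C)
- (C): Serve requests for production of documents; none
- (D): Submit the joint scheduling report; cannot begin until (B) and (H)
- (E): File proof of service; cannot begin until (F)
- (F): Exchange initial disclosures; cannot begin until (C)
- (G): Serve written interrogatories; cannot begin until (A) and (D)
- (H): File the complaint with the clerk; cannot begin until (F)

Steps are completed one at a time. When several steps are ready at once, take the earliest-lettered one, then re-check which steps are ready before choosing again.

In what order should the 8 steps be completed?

Only (C) has no prerequisites, so it is first.
Ready: (B) and (F). (B) has the earlier label → (B).
(F) needed (C), now all done → (F).
Now (E) and (H) have their prerequisites met. (E) has the earlier label, so (E) next.
Ready: (A) and (H). (A) has the earlier label → (A).
(H) needed (F), now all done → (H).
That leaves (D) as the only ready step → (D).
(G) needed (A) and (D), now all done → (G).

(C), (B), (F), (E), (A), (H), (D), (G)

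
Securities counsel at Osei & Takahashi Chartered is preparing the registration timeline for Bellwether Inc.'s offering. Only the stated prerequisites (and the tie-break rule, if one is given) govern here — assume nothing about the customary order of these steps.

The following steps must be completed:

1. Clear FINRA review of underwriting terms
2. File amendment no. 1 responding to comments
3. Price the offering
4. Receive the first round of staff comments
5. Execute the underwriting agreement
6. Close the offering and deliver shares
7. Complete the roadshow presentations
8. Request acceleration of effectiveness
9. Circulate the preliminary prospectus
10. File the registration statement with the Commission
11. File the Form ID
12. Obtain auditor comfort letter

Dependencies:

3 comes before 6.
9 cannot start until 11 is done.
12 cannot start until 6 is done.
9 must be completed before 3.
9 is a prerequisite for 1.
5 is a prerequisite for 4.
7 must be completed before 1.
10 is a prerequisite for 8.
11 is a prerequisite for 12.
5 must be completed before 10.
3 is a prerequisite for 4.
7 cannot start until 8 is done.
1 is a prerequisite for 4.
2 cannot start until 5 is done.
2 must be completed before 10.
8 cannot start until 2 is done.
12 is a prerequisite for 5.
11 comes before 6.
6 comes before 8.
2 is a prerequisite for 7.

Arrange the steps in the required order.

11, 9, 3, 6, 12, 5, 2, 10, 8, 7, 1, 4

11 is the only step with nothing outstanding, so it goes first.
That leaves 9 as the only ready step → 9.
Next only 3 has its prerequisites met → 3.
6 is the only step now ready → 6.
Next only 12 has its prerequisites met → 12.
5 needed 12, now all done → 5.
2 needed 5, now all done → 2.
10 needed 2 and 5, now all done → 10.
8 needed 2, 6 and 10, now all done → 8.
7 needed 2 and 8, now all done → 7.
That leaves 1 as the only ready step → 1.
Next only 4 has its prerequisites met → 4.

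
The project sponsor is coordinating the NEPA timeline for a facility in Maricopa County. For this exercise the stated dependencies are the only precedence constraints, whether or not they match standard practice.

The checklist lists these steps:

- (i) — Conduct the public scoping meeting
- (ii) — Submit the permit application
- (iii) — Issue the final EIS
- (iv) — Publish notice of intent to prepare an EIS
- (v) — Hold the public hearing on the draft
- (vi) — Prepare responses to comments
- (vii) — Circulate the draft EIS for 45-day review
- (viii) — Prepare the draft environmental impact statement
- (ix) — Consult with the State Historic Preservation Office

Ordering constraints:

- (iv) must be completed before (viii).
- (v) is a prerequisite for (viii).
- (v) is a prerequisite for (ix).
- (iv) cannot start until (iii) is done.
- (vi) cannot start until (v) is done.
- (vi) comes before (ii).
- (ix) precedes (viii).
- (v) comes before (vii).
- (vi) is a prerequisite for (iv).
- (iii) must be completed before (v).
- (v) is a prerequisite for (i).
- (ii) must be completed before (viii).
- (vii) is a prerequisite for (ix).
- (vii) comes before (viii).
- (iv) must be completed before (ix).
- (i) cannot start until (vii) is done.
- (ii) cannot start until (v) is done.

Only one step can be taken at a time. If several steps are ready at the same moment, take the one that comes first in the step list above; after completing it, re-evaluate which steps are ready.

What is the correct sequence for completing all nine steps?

(iii) has no prerequisites → (iii) first.
(v) is the only step now ready → (v).
Ready: (vi) and (vii). (vi) is listed earlier → (vi).
(ii) and (iv) now also ready, so the ready set is {(ii), (iv), (vii)}; (ii) is listed earlier → (ii).
Ready: (iv) and (vii). (iv) is listed earlier → (iv).
(vii) needed (v), now all done → (vii).
Now (i) and (ix) have their prerequisites met. (i) is listed earlier, so (i) next.
(ix) needed (iv), (v) and (vii), now all done → (ix).
Next only (viii) has its prerequisites met → (viii).

(iii) (v) (vi) (ii) (iv) (vii) (i) (ix) (viii)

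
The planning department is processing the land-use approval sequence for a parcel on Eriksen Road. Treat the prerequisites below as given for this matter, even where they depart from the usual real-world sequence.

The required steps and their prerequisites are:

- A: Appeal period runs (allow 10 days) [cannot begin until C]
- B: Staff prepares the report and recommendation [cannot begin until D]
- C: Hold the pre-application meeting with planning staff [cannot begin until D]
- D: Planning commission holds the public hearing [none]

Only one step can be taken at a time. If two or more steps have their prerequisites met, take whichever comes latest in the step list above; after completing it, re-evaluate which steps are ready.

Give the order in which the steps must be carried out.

D C B A

D is the only step with nothing outstanding, so it goes first.
C and B are both available; C is listed later → C.
A now also ready, so the ready set is {B, A}; B is listed later → B.
A needed C, now all done → A.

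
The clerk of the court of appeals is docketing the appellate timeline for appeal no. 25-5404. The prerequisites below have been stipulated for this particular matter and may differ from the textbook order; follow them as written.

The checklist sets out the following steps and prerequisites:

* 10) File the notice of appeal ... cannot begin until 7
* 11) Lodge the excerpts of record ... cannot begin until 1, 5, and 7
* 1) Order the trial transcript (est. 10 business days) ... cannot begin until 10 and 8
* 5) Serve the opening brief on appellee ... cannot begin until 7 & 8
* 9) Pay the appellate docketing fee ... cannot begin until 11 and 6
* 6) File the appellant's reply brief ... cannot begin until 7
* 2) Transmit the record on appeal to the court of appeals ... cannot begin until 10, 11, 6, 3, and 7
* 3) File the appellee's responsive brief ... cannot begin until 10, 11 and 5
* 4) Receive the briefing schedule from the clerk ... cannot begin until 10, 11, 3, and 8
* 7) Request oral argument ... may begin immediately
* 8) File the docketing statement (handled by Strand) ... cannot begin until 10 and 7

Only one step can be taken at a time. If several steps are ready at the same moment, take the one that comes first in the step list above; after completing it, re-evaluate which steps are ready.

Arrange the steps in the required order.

7, 10, 6, 8, 1, 5, 11, 9, 3, 2, 4

7 has no prerequisites → 7 first.
Ready: 10 and 6. 10 is listed earlier → 10.
6 and 8 are both available; 6 is listed earlier → 6.
That leaves 8 as the only ready step → 8.
1 and 5 are both available; 1 is listed earlier → 1.
5 is the only step now ready → 5.
11 needed 1, 5 and 7, now all done → 11.
9 and 3 are both available; 9 is listed earlier → 9.
That leaves 3 as the only ready step → 3.
Now 2 and 4 have their prerequisites met. 2 is listed earlier, so 2 next.
4 is the only step now ready → 4.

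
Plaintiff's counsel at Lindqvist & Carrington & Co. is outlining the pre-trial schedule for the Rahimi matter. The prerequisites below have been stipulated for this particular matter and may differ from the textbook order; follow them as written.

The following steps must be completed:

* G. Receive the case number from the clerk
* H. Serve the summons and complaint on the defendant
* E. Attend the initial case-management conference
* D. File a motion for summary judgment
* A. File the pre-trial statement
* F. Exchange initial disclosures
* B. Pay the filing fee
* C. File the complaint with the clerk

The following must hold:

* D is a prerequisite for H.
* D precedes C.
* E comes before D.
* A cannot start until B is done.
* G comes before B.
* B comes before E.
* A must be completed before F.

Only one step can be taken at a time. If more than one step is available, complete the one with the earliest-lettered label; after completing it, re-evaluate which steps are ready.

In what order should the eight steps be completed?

G has no prerequisites → G first.
Next only B has its prerequisites met → B.
A and E are both available; A has the earlier label → A.
F now also ready, so the ready set is {E, F}; E has the earlier label → E.
D now also ready, so the ready set is {D, F}; D has the earlier label → D.
C and H now also ready, so the ready set is {C, F, H}; C has the earlier label → C.
F and H are both available; F has the earlier label → F.
That leaves H as the only ready step → H.

G B A E D C F H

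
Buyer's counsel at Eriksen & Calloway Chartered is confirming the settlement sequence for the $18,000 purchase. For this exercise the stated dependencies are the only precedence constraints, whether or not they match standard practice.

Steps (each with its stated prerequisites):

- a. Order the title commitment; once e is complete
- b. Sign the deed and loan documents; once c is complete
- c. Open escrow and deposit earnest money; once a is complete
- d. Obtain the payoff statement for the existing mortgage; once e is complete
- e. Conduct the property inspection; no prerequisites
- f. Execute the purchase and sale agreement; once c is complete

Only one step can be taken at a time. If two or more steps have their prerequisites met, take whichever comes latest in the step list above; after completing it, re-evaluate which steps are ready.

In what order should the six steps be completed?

e → d → a → c → f → b

Only e has no prerequisites, so it is first.
d and a are both available; d is listed later → d.
a needed e, now all done → a.
c needed a, now all done → c.
Ready: f and b. f is listed later → f.
b is the only step now ready → b.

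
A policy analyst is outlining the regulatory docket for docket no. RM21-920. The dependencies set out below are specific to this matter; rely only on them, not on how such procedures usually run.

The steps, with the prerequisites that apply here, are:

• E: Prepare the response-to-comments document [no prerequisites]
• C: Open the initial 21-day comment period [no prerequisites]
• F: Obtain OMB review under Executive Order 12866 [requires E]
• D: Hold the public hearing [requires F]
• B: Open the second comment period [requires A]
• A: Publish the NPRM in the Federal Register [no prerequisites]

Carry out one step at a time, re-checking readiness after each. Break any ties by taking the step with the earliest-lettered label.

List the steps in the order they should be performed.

A → B → C → E → F → D

Nothing is required for A, C and E. A has the earlier label → A first.
Ready: B, C and E. B has the earlier label → B.
C and E are both available; C has the earlier label → C.
That leaves E as the only ready step → E.
F needed E, now all done → F.
D needed F, now all done → D.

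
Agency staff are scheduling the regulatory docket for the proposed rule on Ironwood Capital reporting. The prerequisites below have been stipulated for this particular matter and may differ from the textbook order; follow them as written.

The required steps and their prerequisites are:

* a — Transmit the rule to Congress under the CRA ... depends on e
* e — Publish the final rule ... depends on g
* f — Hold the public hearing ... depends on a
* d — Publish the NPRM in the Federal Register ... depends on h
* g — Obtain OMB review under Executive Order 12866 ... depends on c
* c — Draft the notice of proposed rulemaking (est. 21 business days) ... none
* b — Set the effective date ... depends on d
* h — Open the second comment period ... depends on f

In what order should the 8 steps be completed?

c is the only step with nothing outstanding, so it goes first.
That leaves g as the only ready step → g.
Next only e has its prerequisites met → e.
Next only a has its prerequisites met → a.
f needed a, now all done → f.
h needed f, now all done → h.
d is the only step now ready → d.
Next only b has its prerequisites met → b.

c → g → e → a → f → h → d → b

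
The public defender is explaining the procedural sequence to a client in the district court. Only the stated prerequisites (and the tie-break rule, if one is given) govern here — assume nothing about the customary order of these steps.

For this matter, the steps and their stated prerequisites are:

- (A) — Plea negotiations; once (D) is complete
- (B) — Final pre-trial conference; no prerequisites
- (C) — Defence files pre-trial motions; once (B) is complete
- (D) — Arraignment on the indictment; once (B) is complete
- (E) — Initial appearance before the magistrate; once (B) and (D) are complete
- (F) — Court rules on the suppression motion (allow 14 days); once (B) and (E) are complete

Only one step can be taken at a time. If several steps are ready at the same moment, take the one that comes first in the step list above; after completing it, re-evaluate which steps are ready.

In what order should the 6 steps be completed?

(B) (C) (D) (A) (E) (F)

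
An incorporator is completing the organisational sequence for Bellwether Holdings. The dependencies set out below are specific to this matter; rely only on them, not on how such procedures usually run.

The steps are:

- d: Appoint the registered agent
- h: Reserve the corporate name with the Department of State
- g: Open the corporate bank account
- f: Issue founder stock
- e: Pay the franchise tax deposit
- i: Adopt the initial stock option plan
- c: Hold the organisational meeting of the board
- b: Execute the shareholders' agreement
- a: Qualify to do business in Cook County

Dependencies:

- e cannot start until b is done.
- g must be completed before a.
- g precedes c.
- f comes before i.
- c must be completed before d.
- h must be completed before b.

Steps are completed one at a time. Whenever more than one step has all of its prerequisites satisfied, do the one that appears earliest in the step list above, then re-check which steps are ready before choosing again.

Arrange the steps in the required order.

Nothing is required for h, g and f. h is listed earlier → h first.
Ready: g, f and b. g is listed earlier → g.
c and a now also ready, so the ready set is {f, c, b, a}; f is listed earlier → f.
Ready: i, c, b and a. i is listed earlier → i.
c, b and a are all available; c is listed earlier → c.
d now also ready, so the ready set is {d, b, a}; d is listed earlier → d.
b and a are both available; b is listed earlier → b.
Ready: e and a. e is listed earlier → e.
That leaves a as the only ready step → a.

h → g → f → i → c → d → b → e → a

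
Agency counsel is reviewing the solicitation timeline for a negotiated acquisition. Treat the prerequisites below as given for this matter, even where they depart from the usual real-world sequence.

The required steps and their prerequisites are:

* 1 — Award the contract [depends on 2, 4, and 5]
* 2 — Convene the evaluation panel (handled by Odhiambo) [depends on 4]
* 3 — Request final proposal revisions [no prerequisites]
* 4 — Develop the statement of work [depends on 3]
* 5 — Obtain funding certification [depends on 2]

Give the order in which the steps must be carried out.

3 → 4 → 2 → 5 → 1

Only 3 has no prerequisites, so it is first.
4 needed 3, now all done → 4.
2 is the only step now ready → 2.
5 is the only step now ready → 5.
That leaves 1 as the only ready step → 1.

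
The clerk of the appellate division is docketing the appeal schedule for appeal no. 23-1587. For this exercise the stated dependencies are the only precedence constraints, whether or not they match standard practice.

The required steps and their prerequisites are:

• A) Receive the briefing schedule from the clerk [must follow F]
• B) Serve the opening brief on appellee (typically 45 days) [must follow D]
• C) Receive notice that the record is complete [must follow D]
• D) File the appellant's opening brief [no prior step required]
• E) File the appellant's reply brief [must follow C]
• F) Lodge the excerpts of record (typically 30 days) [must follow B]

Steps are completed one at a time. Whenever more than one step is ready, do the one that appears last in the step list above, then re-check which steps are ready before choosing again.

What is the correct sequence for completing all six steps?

D C E B F A

D is the only step with nothing outstanding, so it goes first.
C and B are both available; C is listed later → C.
E and B are both available; E is listed later → E.
B needed D, now all done → B.
F needed B, now all done → F.
A is the only step now ready → A.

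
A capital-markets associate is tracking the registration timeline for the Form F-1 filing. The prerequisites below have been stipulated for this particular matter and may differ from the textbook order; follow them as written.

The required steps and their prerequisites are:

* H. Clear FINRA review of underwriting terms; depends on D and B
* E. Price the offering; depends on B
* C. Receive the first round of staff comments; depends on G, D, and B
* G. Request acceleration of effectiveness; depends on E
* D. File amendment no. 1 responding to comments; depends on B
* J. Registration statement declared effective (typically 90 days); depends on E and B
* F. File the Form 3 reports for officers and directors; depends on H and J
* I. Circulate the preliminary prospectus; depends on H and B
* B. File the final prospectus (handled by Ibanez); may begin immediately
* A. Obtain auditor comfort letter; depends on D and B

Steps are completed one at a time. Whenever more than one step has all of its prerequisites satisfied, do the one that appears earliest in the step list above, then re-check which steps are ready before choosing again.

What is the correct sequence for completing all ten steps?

B → E → G → D → H → C → J → F → I → A

B has no prerequisites → B first.
E and D are both available; E is listed earlier → E.
G, D and J are all available; G is listed earlier → G.
Ready: D and J. D is listed earlier → D.
H, C and A now also ready, so the ready set is {H, C, J, A}; H is listed earlier → H.
C, J, I and A are all available; C is listed earlier → C.
J, I and A are all available; J is listed earlier → J.
F now also ready, so the ready set is {F, I, A}; F is listed earlier → F.
Now I and A have their prerequisites met. I is listed earlier, so I next.
A is the only step now ready → A.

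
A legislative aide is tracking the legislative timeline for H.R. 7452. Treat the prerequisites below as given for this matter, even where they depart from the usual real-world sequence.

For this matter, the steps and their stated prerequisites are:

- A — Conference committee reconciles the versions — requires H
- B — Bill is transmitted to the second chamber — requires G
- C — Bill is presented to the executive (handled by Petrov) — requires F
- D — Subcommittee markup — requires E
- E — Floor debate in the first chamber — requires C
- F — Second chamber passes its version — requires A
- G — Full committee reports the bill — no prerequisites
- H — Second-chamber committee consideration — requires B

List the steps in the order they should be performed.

G has no prerequisites → G first.
B needed G, now all done → B.
H is the only step now ready → H.
A is the only step now ready → A.
F needed A, now all done → F.
Next only C has its prerequisites met → C.
That leaves E as the only ready step → E.
That leaves D as the only ready step → D.

G, B, H, A, F, C, E, D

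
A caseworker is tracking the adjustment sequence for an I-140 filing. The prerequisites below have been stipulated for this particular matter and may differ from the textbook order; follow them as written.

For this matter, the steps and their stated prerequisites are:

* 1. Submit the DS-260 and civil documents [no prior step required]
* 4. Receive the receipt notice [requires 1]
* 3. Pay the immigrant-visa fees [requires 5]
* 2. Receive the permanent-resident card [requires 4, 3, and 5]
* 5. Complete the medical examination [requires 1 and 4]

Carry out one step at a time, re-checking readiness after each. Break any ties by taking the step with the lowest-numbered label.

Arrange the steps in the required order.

1 → 4 → 5 → 3 → 2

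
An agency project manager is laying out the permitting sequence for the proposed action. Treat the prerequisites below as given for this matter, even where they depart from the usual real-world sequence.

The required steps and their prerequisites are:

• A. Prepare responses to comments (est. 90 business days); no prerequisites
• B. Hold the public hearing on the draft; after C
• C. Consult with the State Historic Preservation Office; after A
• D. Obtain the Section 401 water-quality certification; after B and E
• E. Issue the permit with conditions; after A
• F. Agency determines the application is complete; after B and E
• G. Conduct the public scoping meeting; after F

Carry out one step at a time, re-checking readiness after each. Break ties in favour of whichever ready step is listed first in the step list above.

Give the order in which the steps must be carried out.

A is the only step with nothing outstanding, so it goes first.
Ready: C and E. C is listed earlier → C.
B now also ready, so the ready set is {B, E}; B is listed earlier → B.
Next only E has its prerequisites met → E.
Ready: D and F. D is listed earlier → D.
That leaves F as the only ready step → F.
G is the only step now ready → G.

A, C, B, E, D, F, G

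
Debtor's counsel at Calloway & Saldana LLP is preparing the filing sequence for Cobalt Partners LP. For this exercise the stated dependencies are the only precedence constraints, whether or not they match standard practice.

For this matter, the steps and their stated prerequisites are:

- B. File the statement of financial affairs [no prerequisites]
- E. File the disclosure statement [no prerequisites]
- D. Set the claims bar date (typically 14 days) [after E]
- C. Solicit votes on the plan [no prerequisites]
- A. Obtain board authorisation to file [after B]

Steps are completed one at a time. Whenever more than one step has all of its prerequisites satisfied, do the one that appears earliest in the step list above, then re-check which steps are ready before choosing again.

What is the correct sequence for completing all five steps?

Nothing is required for B, E and C. B is listed earlier → B first.
Now E, C and A have their prerequisites met. E is listed earlier, so E next.
D, C and A are all available; D is listed earlier → D.
Ready: C and A. C is listed earlier → C.
Next only A has its prerequisites met → A.

B → E → D → C → A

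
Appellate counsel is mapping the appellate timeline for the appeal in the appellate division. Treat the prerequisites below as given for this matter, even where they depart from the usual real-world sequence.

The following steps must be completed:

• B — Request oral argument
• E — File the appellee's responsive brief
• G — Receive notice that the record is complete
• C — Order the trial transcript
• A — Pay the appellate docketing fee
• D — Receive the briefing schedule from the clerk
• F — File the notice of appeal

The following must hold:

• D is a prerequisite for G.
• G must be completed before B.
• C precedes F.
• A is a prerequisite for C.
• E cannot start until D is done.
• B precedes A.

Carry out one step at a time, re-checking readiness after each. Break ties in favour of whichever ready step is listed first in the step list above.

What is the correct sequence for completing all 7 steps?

Only D has no prerequisites, so it is first.
Ready: E and G. E is listed earlier → E.
Next only G has its prerequisites met → G.
B needed G, now all done → B.
That leaves A as the only ready step → A.
C needed A, now all done → C.
F needed C, now all done → F.

D E G B A C F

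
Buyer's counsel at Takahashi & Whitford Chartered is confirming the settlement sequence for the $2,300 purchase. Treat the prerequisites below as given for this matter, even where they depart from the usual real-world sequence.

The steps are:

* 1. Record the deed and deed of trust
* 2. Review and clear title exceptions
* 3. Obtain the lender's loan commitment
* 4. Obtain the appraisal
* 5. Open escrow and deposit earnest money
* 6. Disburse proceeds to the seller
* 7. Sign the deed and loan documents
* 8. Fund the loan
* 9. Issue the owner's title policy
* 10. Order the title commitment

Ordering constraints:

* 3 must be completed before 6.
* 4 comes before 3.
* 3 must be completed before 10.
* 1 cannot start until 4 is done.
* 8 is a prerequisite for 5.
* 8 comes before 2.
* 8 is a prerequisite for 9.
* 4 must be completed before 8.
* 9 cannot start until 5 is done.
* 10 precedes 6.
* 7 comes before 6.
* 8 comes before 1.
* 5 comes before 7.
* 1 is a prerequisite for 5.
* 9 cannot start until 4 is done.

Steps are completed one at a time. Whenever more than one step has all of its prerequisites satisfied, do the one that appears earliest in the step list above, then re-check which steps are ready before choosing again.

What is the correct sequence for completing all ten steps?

4 3 8 1 2 5 7 9 10 6

4 is the only step with nothing outstanding, so it goes first.
Ready: 3 and 8. 3 is listed earlier → 3.
Ready: 8 and 10. 8 is listed earlier → 8.
Now 1, 2 and 10 have their prerequisites met. 1 is listed earlier, so 1 next.
5 now also ready, so the ready set is {2, 5, 10}; 2 is listed earlier → 2.
Now 5 and 10 have their prerequisites met. 5 is listed earlier, so 5 next.
7 and 9 now also ready, so the ready set is {7, 9, 10}; 7 is listed earlier → 7.
Ready: 9 and 10. 9 is listed earlier → 9.
10 is the only step now ready → 10.
6 needed 3, 7 and 10, now all done → 6.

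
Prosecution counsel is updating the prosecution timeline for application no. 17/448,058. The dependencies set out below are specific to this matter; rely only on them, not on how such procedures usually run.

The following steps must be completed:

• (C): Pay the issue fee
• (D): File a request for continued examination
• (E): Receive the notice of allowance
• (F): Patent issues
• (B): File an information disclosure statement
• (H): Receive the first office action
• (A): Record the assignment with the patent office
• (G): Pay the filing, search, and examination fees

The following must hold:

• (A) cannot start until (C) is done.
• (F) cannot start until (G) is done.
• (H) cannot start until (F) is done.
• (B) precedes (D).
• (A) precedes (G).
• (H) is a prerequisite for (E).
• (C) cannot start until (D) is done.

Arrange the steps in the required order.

Only (B) has no prerequisites, so it is first.
Next only (D) has its prerequisites met → (D).
(C) needed (D), now all done → (C).
(A) is the only step now ready → (A).
That leaves (G) as the only ready step → (G).
(F) needed (G), now all done → (F).
(H) needed (F), now all done → (H).
Next only (E) has its prerequisites met → (E).

(B), (D), (C), (A), (G), (F), (H), (E)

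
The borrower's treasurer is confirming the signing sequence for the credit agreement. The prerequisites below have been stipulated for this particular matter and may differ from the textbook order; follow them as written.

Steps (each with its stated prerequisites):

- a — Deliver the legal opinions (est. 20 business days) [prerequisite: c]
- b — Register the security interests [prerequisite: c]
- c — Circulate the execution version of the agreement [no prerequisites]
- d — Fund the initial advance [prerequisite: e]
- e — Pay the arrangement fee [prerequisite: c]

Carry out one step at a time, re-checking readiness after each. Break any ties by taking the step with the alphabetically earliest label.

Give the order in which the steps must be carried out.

c a b e d

Only c has no prerequisites, so it is first.
Ready: a, b and e. a has the earlier label → a.
Now b and e have their prerequisites met. b has the earlier label, so b next.
That leaves e as the only ready step → e.
d needed e, now all done → d.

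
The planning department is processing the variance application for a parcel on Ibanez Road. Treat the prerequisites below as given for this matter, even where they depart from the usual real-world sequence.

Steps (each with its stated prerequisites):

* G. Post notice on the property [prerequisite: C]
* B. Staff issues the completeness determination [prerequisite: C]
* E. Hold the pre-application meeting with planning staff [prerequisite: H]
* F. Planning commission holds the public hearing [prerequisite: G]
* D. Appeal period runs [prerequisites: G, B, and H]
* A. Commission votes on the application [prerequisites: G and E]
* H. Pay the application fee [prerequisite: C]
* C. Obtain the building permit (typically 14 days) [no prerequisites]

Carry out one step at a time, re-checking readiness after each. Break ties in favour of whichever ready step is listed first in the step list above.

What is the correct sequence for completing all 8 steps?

C is the only step with nothing outstanding, so it goes first.
G, B and H are all available; G is listed earlier → G.
B, F and H are all available; B is listed earlier → B.
Ready: F and H. F is listed earlier → F.
Next only H has its prerequisites met → H.
Ready: E and D. E is listed earlier → E.
D and A are both available; D is listed earlier → D.
A is the only step now ready → A.

C, G, B, F, H, E, D, A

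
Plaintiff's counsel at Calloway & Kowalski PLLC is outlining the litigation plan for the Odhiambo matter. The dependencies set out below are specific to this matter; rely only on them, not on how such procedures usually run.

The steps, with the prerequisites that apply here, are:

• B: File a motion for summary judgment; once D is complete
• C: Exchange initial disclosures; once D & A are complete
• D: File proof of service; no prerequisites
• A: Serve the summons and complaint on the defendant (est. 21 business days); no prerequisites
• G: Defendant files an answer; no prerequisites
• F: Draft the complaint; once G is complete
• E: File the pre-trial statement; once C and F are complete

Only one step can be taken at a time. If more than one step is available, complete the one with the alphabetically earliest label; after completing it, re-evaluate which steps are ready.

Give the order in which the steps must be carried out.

A D B C G F E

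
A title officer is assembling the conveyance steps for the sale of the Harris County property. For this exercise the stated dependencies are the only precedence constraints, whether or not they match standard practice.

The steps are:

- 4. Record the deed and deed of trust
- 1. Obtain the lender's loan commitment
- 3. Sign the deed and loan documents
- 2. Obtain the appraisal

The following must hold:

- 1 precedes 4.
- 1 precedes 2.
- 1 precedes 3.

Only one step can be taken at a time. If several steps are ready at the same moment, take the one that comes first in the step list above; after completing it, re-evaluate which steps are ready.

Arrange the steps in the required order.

1 has no prerequisites → 1 first.
4, 3 and 2 are all available; 4 is listed earlier → 4.
Ready: 3 and 2. 3 is listed earlier → 3.
2 is the only step now ready → 2.

1 → 4 → 3 → 2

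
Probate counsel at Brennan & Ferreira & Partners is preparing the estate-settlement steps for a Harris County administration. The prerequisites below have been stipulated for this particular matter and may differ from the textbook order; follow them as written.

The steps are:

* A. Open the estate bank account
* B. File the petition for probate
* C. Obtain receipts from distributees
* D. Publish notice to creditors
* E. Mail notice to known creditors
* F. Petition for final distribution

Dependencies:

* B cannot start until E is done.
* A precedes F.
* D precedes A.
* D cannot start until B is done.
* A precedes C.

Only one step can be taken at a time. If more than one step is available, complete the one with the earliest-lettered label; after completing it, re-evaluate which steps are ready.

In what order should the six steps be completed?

Only E has no prerequisites, so it is first.
Next only B has its prerequisites met → B.
D is the only step now ready → D.
Next only A has its prerequisites met → A.
C and F are both available; C has the earlier label → C.
F needed A, now all done → F.

E, B, D, A, C, F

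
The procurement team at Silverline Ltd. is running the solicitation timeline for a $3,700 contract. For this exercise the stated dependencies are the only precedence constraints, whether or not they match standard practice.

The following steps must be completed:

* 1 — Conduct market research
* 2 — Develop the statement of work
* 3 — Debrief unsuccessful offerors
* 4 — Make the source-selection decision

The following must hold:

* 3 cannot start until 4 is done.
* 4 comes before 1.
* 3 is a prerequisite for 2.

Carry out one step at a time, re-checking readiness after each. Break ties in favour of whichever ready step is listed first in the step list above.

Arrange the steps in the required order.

4 has no prerequisites → 4 first.
1 and 3 are both available; 1 is listed earlier → 1.
3 needed 4, now all done → 3.
2 needed 3, now all done → 2.

4 → 1 → 3 → 2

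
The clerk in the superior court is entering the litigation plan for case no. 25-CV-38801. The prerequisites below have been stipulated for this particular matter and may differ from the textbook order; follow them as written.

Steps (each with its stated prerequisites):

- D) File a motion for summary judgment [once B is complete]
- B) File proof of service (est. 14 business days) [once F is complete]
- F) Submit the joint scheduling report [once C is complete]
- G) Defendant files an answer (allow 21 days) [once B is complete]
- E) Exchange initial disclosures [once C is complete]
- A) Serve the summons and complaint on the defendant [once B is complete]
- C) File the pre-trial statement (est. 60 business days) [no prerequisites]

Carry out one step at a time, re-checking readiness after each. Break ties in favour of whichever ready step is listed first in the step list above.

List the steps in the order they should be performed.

Only C has no prerequisites, so it is first.
Ready: F and E. F is listed earlier → F.
B now also ready, so the ready set is {B, E}; B is listed earlier → B.
Now D, G, E and A have their prerequisites met. D is listed earlier, so D next.
Ready: G, E and A. G is listed earlier → G.
E and A are both available; E is listed earlier → E.
That leaves A as the only ready step → A.

C F B D G E A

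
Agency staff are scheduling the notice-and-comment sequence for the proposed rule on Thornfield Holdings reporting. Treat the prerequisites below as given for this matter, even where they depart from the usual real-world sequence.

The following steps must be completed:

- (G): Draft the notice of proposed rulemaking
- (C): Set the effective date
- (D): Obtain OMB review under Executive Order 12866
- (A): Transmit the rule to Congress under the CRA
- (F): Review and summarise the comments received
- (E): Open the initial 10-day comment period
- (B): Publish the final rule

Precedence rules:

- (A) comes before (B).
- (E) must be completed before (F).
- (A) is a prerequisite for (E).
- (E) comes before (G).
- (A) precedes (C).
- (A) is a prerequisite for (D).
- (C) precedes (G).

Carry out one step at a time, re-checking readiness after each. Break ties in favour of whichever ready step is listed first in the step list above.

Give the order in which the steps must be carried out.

Only (A) has no prerequisites, so it is first.
Now (C), (D), (E) and (B) have their prerequisites met. (C) is listed earlier, so (C) next.
Now (D), (E) and (B) have their prerequisites met. (D) is listed earlier, so (D) next.
Now (E) and (B) have their prerequisites met. (E) is listed earlier, so (E) next.
(G) and (F) now also ready, so the ready set is {(G), (F), (B)}; (G) is listed earlier → (G).
Ready: (F) and (B). (F) is listed earlier → (F).
That leaves (B) as the only ready step → (B).

(A) (C) (D) (E) (G) (F) (B)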